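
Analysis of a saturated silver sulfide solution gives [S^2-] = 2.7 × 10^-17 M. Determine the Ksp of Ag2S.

7.9 x 10^-50

Ag2S(s) ⇌ 2 Ag^+ + S^2-
Stoichiometry gives [Ag^+] = (2/1)[S^2-] = 5.40 × 10^-17 M.
Ksp = [Ag^+]^2[S^2-]
Ksp = (5.40 x 10^-17)^2 × 2.7 × 10^-17 = 7.9 × 10^-50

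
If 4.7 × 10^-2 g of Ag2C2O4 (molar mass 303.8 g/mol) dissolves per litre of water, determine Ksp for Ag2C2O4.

Ksp = 1.5 x 10^-11

Molar solubility s = (4.7 × 10^-2 g/L) / (303.8 g/mol) = 1.55 × 10^-4 M.
Ag2C2O4(s) ⇌ 2 Ag^+(aq) + C2O4^2-(aq)
Let s = molar solubility. Then [Ag^+] = 2s and [C2O4^2-] = s.
Ksp = [Ag^+]^2[C2O4^2-]
Substituting: Ksp = (2s)^2s = 4s^3
Ksp = 4 × (1.55 × 10^-4)^3 = 1.5 x 10^-11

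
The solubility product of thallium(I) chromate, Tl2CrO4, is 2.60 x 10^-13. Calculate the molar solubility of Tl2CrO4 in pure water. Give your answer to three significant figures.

Tl2CrO4(s) ⇌ 2 Tl^+ + CrO4^2-
Ksp = [Tl^+]^2[CrO4^2-]
With molar solubility s: [Tl^+] = 2s, [CrO4^2-] = s.
Substituting: Ksp = (2s)^2s = 4s^3
s = (2.60 x 10^-13 / 4)^(1/3) = 4.02 × 10^-5 M

s ≈ 4.02 x 10^-5 M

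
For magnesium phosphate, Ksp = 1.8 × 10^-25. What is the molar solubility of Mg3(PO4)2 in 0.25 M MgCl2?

1.7 × 10^-12 M

Mg3(PO4)2(s) <=> 3 Mg^2+(aq) + 2 PO4^3-(aq)
Ksp = [Mg^2+]^3[PO4^3-]^2
Let s = moles of Mg3(PO4)2 that dissolve per litre. [Mg^2+] = 0.25 + 3s ≈ 0.25, [PO4^3-] = 2s (common-ion effect: Mg^2+ is already 0.25 M).
Ksp ≈ (0.25)^3 × (2s)^2
s = 1.7 x 10^-12 M
Check: 3s = 5.1 × 10^-12 ≪ 0.25, so the approximation is valid.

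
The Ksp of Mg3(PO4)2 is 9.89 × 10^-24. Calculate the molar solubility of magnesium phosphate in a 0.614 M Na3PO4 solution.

s = 9.90 × 10^-9 M

Mg3(PO4)2(s) <=> 3 Mg^2+ + 2 PO4^3-
Ksp = [Mg^2+]^3[PO4^3-]^2
Let s = moles of Mg3(PO4)2 that dissolve per litre. [Mg^2+] = 3s, [PO4^3-] = 0.614 + 2s ≈ 0.614 (common-ion effect: PO4^3- is already 0.614 M).
Ksp ≈ (3s)^3 × (0.614)^2
s = 9.90 × 10^-9 M
Check: 2s = 2.0 × 10^-8 ≪ 0.614, so the approximation is valid.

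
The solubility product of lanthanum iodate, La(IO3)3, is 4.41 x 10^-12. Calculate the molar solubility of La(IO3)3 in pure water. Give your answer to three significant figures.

La(IO3)3(s) <=> La^3+ + 3 IO3^-
Ksp = [La^3+][IO3^-]^3
Let s = molar solubility. Then [La^3+] = s and [IO3^-] = 3s.
So Ksp = s × (3s)^3 = 27s^4
s = (4.41 x 10^-12 / 27)^(1/4) = 6.36 × 10^-4 M

s = 6.36e-4 M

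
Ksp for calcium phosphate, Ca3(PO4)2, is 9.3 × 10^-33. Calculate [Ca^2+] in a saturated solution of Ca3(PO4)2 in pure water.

[Ca^2+] ≈ 4.6e-7 M

Ca3(PO4)2(s) <=> 3 Ca^2+(aq) + 2 PO4^3-(aq)
Ksp = [Ca^2+]^3[PO4^3-]^2
If s mol/L of Ca3(PO4)2 dissolves, [Ca^2+] = 3s and [PO4^3-] = 2s.
Ksp = (3s)^3(2s)^2 = 108s^5
s = (9.3 × 10^-33 / 108)^(1/5) = 1.54 × 10^-7 M
[Ca^2+] = 3s = 4.6 x 10^-7 M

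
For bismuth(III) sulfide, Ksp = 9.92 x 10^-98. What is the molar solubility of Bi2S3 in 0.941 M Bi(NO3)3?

Bi2S3(s) ⇌ 2 Bi^3+ + 3 S^2-
Ksp = [Bi^3+]^2[S^2-]^3
If s mol/L dissolves here, [Bi^3+] = 0.941 + 2s ≈ 0.941, [S^2-] = 3s (Ksp is small, so little additional dissolves).
Ksp ≈ (0.941)^2 × (3s)^3
s = 1.61 × 10^-33 M
Check: 2s = 3.2 x 10^-33 ≪ 0.941, so the approximation is valid.

s ≈ 1.61 × 10^-33 M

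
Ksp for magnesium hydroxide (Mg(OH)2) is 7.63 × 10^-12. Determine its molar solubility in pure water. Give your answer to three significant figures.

Mg(OH)2(s) ⇌ Mg^2+(aq) + 2 OH^-(aq)
Ksp = [Mg^2+][OH^-]^2
If s mol/L of Mg(OH)2 dissolves, [Mg^2+] = s and [OH^-] = 2s.
Substituting: Ksp = s(2s)^2 = 4s^3
Solving, s = (7.63 × 10^-12/4)^(1/3) = 1.24 × 10^-4 M

1.24e-4 M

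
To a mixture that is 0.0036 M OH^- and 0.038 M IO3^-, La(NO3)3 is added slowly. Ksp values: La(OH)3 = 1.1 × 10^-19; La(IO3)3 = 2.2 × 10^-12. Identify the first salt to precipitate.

La(OH)3

Precipitation of each salt starts when its ion product equals its Ksp.
For La(OH)3: 1.1 × 10^-19 = (0.0036)^3 × [La^3+]  ⇒  [La^3+] = 2.4 × 10^-12 M.
For La(IO3)3: 2.2 × 10^-12 = (0.038)^3 × [La^3+]  ⇒  [La^3+] = 4.0 x 10^-8 M.
The salt with the lower threshold [La^3+] precipitates first: La(OH)3.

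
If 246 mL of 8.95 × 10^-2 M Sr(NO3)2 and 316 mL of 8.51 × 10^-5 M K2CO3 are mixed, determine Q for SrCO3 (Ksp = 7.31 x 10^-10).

Q ≈ 1.87 x 10^-6

Total volume = 246 + 316 = 562 mL.
[Sr^2+] = 8.95 × 10^-2 × (246/562) = 3.918 × 10^-2 M
[CO3^2-] = 8.51 × 10^-5 × (316/562) = 4.785 × 10^-5 M
SrCO3(s) ⇌ Sr^2+(aq) + CO3^2-(aq), so Q = [Sr^2+][CO3^2-]
Q = (3.918 × 10^-2)(4.785 × 10^-5) = 1.87 x 10^-6
Q > Ksp, so SrCO3 will precipitate.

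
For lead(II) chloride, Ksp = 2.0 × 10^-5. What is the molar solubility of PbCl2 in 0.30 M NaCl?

s ≈ 2.2e-4 M

PbCl2(s) ⇌ Pb^2+(aq) + 2 Cl^-(aq)
Ksp = [Pb^2+][Cl^-]^2
Let s be the molar solubility in this solution. [Pb^2+] = s, [Cl^-] = 0.30 + 2s ≈ 0.30 (Ksp is small, so little additional dissolves).
Ksp ≈ s × (0.30)^2
s = 2.2 × 10^-4 M
Check: 2s = 4.4 × 10^-4 ≪ 0.30, so the approximation is valid.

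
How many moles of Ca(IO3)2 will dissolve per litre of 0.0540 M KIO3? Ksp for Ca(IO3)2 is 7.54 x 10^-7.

s = 2.59 x 10^-4 M

Ca(IO3)2(s) <=> Ca^2+ + 2 IO3^-
Ksp = [Ca^2+][IO3^-]^2
If s mol/L dissolves here, [Ca^2+] = s, [IO3^-] = 0.0540 + 2s ≈ 0.0540 (since IO3^- from KIO3 dominates).
Ksp ≈ s × (0.0540)^2
s = 2.59 × 10^-4 M
Check: 2s = 5.2 x 10^-4 ≪ 0.0540, so the approximation is valid.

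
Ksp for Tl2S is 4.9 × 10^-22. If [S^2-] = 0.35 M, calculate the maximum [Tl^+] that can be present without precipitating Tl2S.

3.7 x 10^-11 M

Tl2S(s) ⇌ 2 Tl^+(aq) + S^2-(aq)
Ksp = [Tl^+]^2[S^2-]
Precipitation begins when Q = Ksp. With [S^2-] = 0.35 M:
4.9 × 10^-22 = (0.35) × [Tl^+]^2
[Tl^+] = (4.9 × 10^-22 / 3.5 × 10^-1)^(1/2) = 3.7 × 10^-11 M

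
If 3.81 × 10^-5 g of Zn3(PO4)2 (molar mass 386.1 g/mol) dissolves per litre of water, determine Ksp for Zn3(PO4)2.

Molar solubility s = (3.81 x 10^-5 g/L) / (386.1 g/mol) = 9.868 x 10^-8 M.
Zn3(PO4)2(s) <=> 3 Zn^2+(aq) + 2 PO4^3-(aq)
If s mol/L of Zn3(PO4)2 dissolves, [Zn^2+] = 3s and [PO4^3-] = 2s.
Ksp = [Zn^2+]^3[PO4^3-]^2
Ksp = (3s)^3(2s)^2 = 108s^5
With s = 9.868 × 10^-8: Ksp = 1.01 × 10^-33

Ksp ≈ 1.01 x 10^-33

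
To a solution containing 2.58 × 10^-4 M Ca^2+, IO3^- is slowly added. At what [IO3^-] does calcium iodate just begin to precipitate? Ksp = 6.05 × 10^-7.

[IO3^-] ≈ 4.84 × 10^-2 M

Ca(IO3)2(s) <=> Ca^2+ + 2 IO3^-
Ksp = [Ca^2+][IO3^-]^2
Precipitation begins when Q = Ksp. With [Ca^2+] = 2.58 × 10^-4 M:
6.05 × 10^-7 = (2.58 × 10^-4) × [IO3^-]^2
[IO3^-] = (6.05 × 10^-7 / 2.58 × 10^-4)^(1/2) = 4.84 × 10^-2 M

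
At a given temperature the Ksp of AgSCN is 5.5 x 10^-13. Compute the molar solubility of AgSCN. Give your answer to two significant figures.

AgSCN(s) ⇌ Ag^+ + SCN^-
Ksp = [Ag^+][SCN^-]
With molar solubility s: [Ag^+] = s, [SCN^-] = s.
Ksp = s^2
s = √(5.5 x 10^-13) = 7.4 x 10^-7 M

s ≈ 7.4e-7 M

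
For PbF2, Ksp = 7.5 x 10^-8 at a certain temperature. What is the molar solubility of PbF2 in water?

PbF2(s) <=> Pb^2+ + 2 F^-
Ksp = [Pb^2+][F^-]^2
Let s = molar solubility. Then [Pb^2+] = s and [F^-] = 2s.
Ksp = s(2s)^2 = 4s^3
s^3 = 7.5 x 10^-8 / 4, so s = 2.7 × 10^-3 M

2.7 × 10^-3 M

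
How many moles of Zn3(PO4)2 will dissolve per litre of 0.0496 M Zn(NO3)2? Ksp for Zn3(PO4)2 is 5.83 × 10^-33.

Zn3(PO4)2(s) ⇌ 3 Zn^2+(aq) + 2 PO4^3-(aq)
Ksp = [Zn^2+]^3[PO4^3-]^2
If s mol/L dissolves here, [Zn^2+] = 0.0496 + 3s ≈ 0.0496, [PO4^3-] = 2s (common-ion effect: Zn^2+ is already 0.0496 M).
Ksp ≈ (0.0496)^3 × (2s)^2
s = 3.46 × 10^-15 M
Check: 3s = 1.0 x 10^-14 ≪ 0.0496, so the approximation is valid.

3.46e-15 M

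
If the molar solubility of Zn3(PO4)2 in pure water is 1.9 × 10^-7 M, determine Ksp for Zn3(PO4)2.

2.7 × 10^-32

Zn3(PO4)2(s) <=> 3 Zn^2+ + 2 PO4^3-
With molar solubility s: [Zn^2+] = 3s, [PO4^3-] = 2s.
Ksp = [Zn^2+]^3[PO4^3-]^2
Ksp = (3s)^3(2s)^2 = 108s^5
Ksp = 108 × (1.9 × 10^-7)^5 = 2.7 × 10^-32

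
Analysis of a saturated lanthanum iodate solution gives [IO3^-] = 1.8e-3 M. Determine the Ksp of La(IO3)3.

Ksp ≈ 3.5 × 10^-12

La(IO3)3(s) ⇌ La^3+ + 3 IO3^-
Stoichiometry gives [La^3+] = (1/3)[IO3^-] = 6.00 × 10^-4 M.
Ksp = [La^3+][IO3^-]^3
Ksp = 6.00 x 10^-4 × (1.8 × 10^-3)^3 = 3.5 x 10^-12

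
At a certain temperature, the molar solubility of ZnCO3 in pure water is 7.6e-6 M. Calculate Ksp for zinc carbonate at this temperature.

5.8 × 10^-11

ZnCO3(s) <=> Zn^2+(aq) + CO3^2-(aq)
For each mole of ZnCO3 that dissolves: [Zn^2+] = s, [CO3^2-] = s.
Ksp = [Zn^2+][CO3^2-]
Ksp = s^2
Ksp = (7.6 × 10^-6)^2 = 5.8 × 10^-11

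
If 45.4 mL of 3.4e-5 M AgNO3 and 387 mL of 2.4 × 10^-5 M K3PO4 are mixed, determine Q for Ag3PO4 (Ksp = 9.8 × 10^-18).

Total volume = 45.4 + 387 = 432.4 mL.
[Ag^+] = 3.4 × 10^-5 × (45.4/432.4) = 3.57 × 10^-6 M
[PO4^3-] = 2.4 × 10^-5 × (387/432.4) = 2.15 × 10^-5 M
Ag3PO4(s) <=> 3 Ag^+(aq) + PO4^3-(aq), so Q = [Ag^+]^3[PO4^3-]
Q = (3.57 × 10^-6)^3(2.15 × 10^-5) = 9.8 × 10^-22
Q < Ksp, so no precipitate of Ag3PO4 forms.

9.8 x 10^-22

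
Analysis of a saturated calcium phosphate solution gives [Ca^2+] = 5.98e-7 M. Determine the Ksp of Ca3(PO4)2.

Ca3(PO4)2(s) ⇌ 3 Ca^2+ + 2 PO4^3-
Stoichiometry gives [PO4^3-] = (2/3)[Ca^2+] = 3.987 × 10^-7 M.
Ksp = [Ca^2+]^3[PO4^3-]^2
Ksp = (5.98 × 10^-7)^3 × (3.987 × 10^-7)^2 = 3.40 × 10^-32

3.40e-32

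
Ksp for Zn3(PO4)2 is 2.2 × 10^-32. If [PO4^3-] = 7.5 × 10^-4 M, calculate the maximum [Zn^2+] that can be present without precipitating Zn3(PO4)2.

3.4e-9 M

Zn3(PO4)2(s) ⇌ 3 Zn^2+ + 2 PO4^3-
Ksp = [Zn^2+]^3[PO4^3-]^2
Precipitation begins when Q = Ksp. With [PO4^3-] = 7.5 × 10^-4 M:
2.2 × 10^-32 = (7.5 × 10^-4)^2 × [Zn^2+]^3
[Zn^2+] = (2.2 × 10^-32 / 5.63 × 10^-7)^(1/3) = 3.4 × 10^-9 M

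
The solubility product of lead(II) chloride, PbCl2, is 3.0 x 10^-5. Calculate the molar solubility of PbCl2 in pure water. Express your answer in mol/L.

s ≈ 2.0 × 10^-2 M

PbCl2(s) ⇌ Pb^2+ + 2 Cl^-
Ksp = [Pb^2+][Cl^-]^2
Let s = molar solubility. Then [Pb^2+] = s and [Cl^-] = 2s.
Substituting: Ksp = s(2s)^2 = 4s^3
Solving, s = (3.0 x 10^-5/4)^(1/3) = 2.0 x 10^-2 M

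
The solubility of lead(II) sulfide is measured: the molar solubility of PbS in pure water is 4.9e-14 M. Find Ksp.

Ksp = 2.4e-27

PbS(s) ⇌ Pb^2+ + S^2-
Let s = molar solubility. Then [Pb^2+] = s and [S^2-] = s.
Ksp = [Pb^2+][S^2-]
Ksp = s^2
With s = 4.9 × 10^-14: Ksp = 2.4 × 10^-27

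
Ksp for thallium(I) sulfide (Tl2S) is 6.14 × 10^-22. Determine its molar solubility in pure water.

Tl2S(s) ⇌ 2 Tl^+(aq) + S^2-(aq)
Ksp = [Tl^+]^2[S^2-]
If s mol/L of Tl2S dissolves, [Tl^+] = 2s and [S^2-] = s.
Substituting: Ksp = (2s)^2s = 4s^3
s^3 = 6.14 × 10^-22 / 4, so s = 5.35 × 10^-8 M

s ≈ 5.35e-8 M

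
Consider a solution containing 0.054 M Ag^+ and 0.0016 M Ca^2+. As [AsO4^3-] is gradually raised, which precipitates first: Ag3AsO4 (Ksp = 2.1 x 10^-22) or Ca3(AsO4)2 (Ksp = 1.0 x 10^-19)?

Precipitation of each salt starts when its ion product equals its Ksp.
For Ag3AsO4: 2.1 x 10^-22 = (0.054)^3 × [AsO4^3-]  ⇒  [AsO4^3-] = 1.3 × 10^-18 M.
For Ca3(AsO4)2: 1.0 x 10^-19 = (0.0016)^3 × [AsO4^3-]^2  ⇒  [AsO4^3-] = 4.9 x 10^-6 M.
The salt with the lower threshold [AsO4^3-] precipitates first: Ag3AsO4.

Ag3AsO4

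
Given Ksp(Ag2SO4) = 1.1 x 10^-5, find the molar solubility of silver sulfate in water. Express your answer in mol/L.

s = 1.4 x 10^-2 M

Ag2SO4(s) ⇌ 2 Ag^+ + SO4^2-
Ksp = [Ag^+]^2[SO4^2-]
If s mol/L of Ag2SO4 dissolves, [Ag^+] = 2s and [SO4^2-] = s.
Substituting: Ksp = (2s)^2s = 4s^3
Solving, s = (1.1 x 10^-5/4)^(1/3) = 1.4 x 10^-2 M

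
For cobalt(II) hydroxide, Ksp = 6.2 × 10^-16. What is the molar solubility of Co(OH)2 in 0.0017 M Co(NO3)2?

Co(OH)2(s) ⇌ Co^2+(aq) + 2 OH^-(aq)
Ksp = [Co^2+][OH^-]^2
If s mol/L dissolves here, [Co^2+] = 0.0017 + s ≈ 0.0017, [OH^-] = 2s (since Co^2+ from Co(NO3)2 dominates).
Ksp ≈ 0.0017 × (2s)^2
s = 3.0 × 10^-7 M
Check: s = 3.0 × 10^-7 ≪ 0.0017, so the approximation is valid.

s = 3.0 × 10^-7 M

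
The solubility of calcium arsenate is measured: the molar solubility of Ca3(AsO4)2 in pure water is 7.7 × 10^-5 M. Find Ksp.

Ca3(AsO4)2(s) <=> 3 Ca^2+ + 2 AsO4^3-
Let s = molar solubility. Then [Ca^2+] = 3s and [AsO4^3-] = 2s.
Ksp = [Ca^2+]^3[AsO4^3-]^2
Ksp = (3s)^3(2s)^2 = 108s^5
With s = 7.7 × 10^-5: Ksp = 2.9 × 10^-19

Ksp = 2.9e-19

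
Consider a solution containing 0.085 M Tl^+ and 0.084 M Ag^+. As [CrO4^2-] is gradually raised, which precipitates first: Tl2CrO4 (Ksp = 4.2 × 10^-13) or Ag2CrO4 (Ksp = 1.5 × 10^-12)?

Tl2CrO4

Precipitation of each salt starts when its ion product equals its Ksp.
For Tl2CrO4: 4.2 × 10^-13 = (0.085)^2 × [CrO4^2-]  ⇒  [CrO4^2-] = 5.8 × 10^-11 M.
For Ag2CrO4: 1.5 × 10^-12 = (0.084)^2 × [CrO4^2-]  ⇒  [CrO4^2-] = 2.1 × 10^-10 M.
The salt with the lower threshold [CrO4^2-] precipitates first: Tl2CrO4.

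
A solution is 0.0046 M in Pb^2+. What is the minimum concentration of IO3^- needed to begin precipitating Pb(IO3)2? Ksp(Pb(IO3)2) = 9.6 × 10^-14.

[IO3^-] = 4.6 x 10^-6 M

Pb(IO3)2(s) ⇌ Pb^2+ + 2 IO3^-
Ksp = [Pb^2+][IO3^-]^2
Precipitation begins when Q = Ksp. With [Pb^2+] = 0.0046 M:
9.6 × 10^-14 = (0.0046) × [IO3^-]^2
[IO3^-] = (9.6 × 10^-14 / 4.6 × 10^-3)^(1/2) = 4.6 x 10^-6 M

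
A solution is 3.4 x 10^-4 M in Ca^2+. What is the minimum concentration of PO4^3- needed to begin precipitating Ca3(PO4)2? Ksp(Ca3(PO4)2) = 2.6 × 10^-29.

8.1e-10 M

Ca3(PO4)2(s) ⇌ 3 Ca^2+ + 2 PO4^3-
Ksp = [Ca^2+]^3[PO4^3-]^2
Precipitation begins when Q = Ksp. With [Ca^2+] = 3.4 x 10^-4 M:
2.6 × 10^-29 = (3.4 x 10^-4)^3 × [PO4^3-]^2
[PO4^3-] = (2.6 × 10^-29 / 3.93 x 10^-11)^(1/2) = 8.1 x 10^-10 M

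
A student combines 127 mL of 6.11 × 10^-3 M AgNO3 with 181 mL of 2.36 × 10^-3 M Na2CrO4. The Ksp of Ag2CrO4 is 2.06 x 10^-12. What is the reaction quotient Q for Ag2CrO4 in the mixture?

Total volume = 127 + 181 = 308 mL.
[Ag^+] = 6.11 × 10^-3 × (127/308) = 2.519 x 10^-3 M
[CrO4^2-] = 2.36 × 10^-3 × (181/308) = 1.387 × 10^-3 M
Ag2CrO4(s) ⇌ 2 Ag^+(aq) + CrO4^2-(aq), so Q = [Ag^+]^2[CrO4^2-]
Q = (2.519 × 10^-3)^2(1.387 x 10^-3) = 8.80 x 10^-9
Q > Ksp, so Ag2CrO4 will precipitate.

Q ≈ 8.80e-9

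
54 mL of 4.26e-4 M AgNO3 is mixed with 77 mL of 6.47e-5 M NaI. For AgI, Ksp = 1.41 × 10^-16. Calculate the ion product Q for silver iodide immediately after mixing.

6.68 x 10^-9

Total volume = 54 + 77 = 131 mL.
[Ag^+] = 4.26 × 10^-4 × (54/131) = 1.756 x 10^-4 M
[I^-] = 6.47 x 10^-5 × (77/131) = 3.803 × 10^-5 M
AgI(s) ⇌ Ag^+(aq) + I^-(aq), so Q = [Ag^+][I^-]
Q = (1.756 × 10^-4)(3.803 x 10^-5) = 6.68 × 10^-9
Q > Ksp, so AgI will precipitate.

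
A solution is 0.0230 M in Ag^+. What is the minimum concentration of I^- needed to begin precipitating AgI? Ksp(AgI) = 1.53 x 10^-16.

[I^-] ≈ 6.65e-15 M

AgI(s) ⇌ Ag^+(aq) + I^-(aq)
Ksp = [Ag^+][I^-]
Precipitation begins when Q = Ksp. With [Ag^+] = 0.0230 M:
1.53 x 10^-16 = (0.0230) × [I^-]
[I^-] = (1.53 x 10^-16 / 2.30 x 10^-2) = 6.65 x 10^-15 M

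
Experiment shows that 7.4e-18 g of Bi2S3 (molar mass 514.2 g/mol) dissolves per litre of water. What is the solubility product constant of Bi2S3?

6.7 × 10^-98

Molar solubility s = (7.4 × 10^-18 g/L) / (514.2 g/mol) = 1.44 × 10^-20 M.
Bi2S3(s) ⇌ 2 Bi^3+(aq) + 3 S^2-(aq)
If s mol/L of Bi2S3 dissolves, [Bi^3+] = 2s and [S^2-] = 3s.
Ksp = [Bi^3+]^2[S^2-]^3
Ksp = (2s)^2(3s)^3 = 108s^5
Ksp = 108 × (1.44 × 10^-20)^5 = 6.7 x 10^-98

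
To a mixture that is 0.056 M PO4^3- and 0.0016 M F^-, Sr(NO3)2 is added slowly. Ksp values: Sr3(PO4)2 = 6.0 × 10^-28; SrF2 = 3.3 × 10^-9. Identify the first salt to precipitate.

Sr3(PO4)2

Precipitation of each salt starts when its ion product equals its Ksp.
For Sr3(PO4)2: 6.0 × 10^-28 = (0.056)^2 × [Sr^2+]^3  ⇒  [Sr^2+] = 5.8 x 10^-9 M.
For SrF2: 3.3 × 10^-9 = (0.0016)^2 × [Sr^2+]  ⇒  [Sr^2+] = 1.3 × 10^-3 M.
The salt with the lower threshold [Sr^2+] precipitates first: Sr3(PO4)2.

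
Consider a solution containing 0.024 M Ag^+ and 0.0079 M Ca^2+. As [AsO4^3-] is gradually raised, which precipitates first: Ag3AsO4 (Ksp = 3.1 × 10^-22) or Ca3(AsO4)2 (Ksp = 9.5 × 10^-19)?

Ag3AsO4

Each salt begins to precipitate when Q = Ksp, i.e. when [AsO4^3-] reaches its threshold.
For Ag3AsO4: 3.1 × 10^-22 = (0.024)^3 × [AsO4^3-]  ⇒  [AsO4^3-] = 2.2 x 10^-17 M.
For Ca3(AsO4)2: 9.5 × 10^-19 = (0.0079)^3 × [AsO4^3-]^2  ⇒  [AsO4^3-] = 1.4 × 10^-6 M.
The salt with the lower threshold [AsO4^3-] precipitates first: Ag3AsO4.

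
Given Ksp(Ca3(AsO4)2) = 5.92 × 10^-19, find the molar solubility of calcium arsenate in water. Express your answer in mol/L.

s ≈ 8.87 × 10^-5 M

Ca3(AsO4)2(s) ⇌ 3 Ca^2+ + 2 AsO4^3-
Ksp = [Ca^2+]^3[AsO4^3-]^2
With molar solubility s: [Ca^2+] = 3s, [AsO4^3-] = 2s.
Substituting: Ksp = (3s)^3(2s)^2 = 108s^5
Solving, s = (5.92 × 10^-19/108)^(1/5) = 8.87 x 10^-5 M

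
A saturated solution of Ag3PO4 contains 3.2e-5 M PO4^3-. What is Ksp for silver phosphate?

Ksp ≈ 2.8 × 10^-17

Ag3PO4(s) ⇌ 3 Ag^+ + PO4^3-
Stoichiometry gives [Ag^+] = (3/1)[PO4^3-] = 9.60 × 10^-5 M.
Ksp = [Ag^+]^3[PO4^3-]
Ksp = (9.60 x 10^-5)^3 × 3.2 × 10^-5 = 2.8 x 10^-17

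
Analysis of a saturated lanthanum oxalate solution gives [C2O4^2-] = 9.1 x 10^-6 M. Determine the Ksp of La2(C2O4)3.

La2(C2O4)3(s) ⇌ 2 La^3+(aq) + 3 C2O4^2-(aq)
Stoichiometry gives [La^3+] = (2/3)[C2O4^2-] = 6.07 × 10^-6 M.
Ksp = [La^3+]^2[C2O4^2-]^3
Ksp = (6.07 × 10^-6)^2 × (9.1 × 10^-6)^3 = 2.8 × 10^-26

Ksp = 2.8 x 10^-26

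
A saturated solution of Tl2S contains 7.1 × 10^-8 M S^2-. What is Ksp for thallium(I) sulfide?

Ksp = 1.4 x 10^-21

Tl2S(s) ⇌ 2 Tl^+ + S^2-
Stoichiometry gives [Tl^+] = (2/1)[S^2-] = 1.42 × 10^-7 M.
Ksp = [Tl^+]^2[S^2-]
Ksp = (1.42 × 10^-7)^2 × 7.1 x 10^-8 = 1.4 × 10^-21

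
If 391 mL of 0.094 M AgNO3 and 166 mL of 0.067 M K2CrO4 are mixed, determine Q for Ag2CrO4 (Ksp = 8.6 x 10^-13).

Q ≈ 8.7 × 10^-5

Total volume = 391 + 166 = 557 mL.
[Ag^+] = 9.4 x 10^-2 × (391/557) = 6.60 × 10^-2 M
[CrO4^2-] = 6.7 × 10^-2 × (166/557) = 2.00 x 10^-2 M
Ag2CrO4(s) <=> 2 Ag^+(aq) + CrO4^2-(aq), so Q = [Ag^+]^2[CrO4^2-]
Q = (6.60 x 10^-2)^2(2.00 x 10^-2) = 8.7 x 10^-5
Q > Ksp, so Ag2CrO4 will precipitate.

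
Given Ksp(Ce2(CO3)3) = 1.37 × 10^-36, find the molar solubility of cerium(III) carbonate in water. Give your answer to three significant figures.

2.63 × 10^-8 M

Ce2(CO3)3(s) ⇌ 2 Ce^3+ + 3 CO3^2-
Ksp = [Ce^3+]^2[CO3^2-]^3
With molar solubility s: [Ce^3+] = 2s, [CO3^2-] = 3s.
So Ksp = (2s)^2 × (3s)^3 = 108s^5
s = (1.37 × 10^-36 / 108)^(1/5) = 2.63 x 10^-8 M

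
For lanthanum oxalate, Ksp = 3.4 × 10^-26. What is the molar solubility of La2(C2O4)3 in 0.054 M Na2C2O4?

s ≈ 7.3 × 10^-12 M

La2(C2O4)3(s) ⇌ 2 La^3+ + 3 C2O4^2-
Ksp = [La^3+]^2[C2O4^2-]^3
If s mol/L dissolves here, [La^3+] = 2s, [C2O4^2-] = 0.054 + 3s ≈ 0.054 (common-ion effect: C2O4^2- is already 0.054 M).
Ksp ≈ (2s)^2 × (0.054)^3
s = 7.3 × 10^-12 M
Check: 3s = 2.2 × 10^-11 ≪ 0.054, so the approximation is valid.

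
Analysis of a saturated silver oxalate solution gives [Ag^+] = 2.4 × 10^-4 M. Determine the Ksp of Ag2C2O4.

6.9 × 10^-12

Ag2C2O4(s) ⇌ 2 Ag^+(aq) + C2O4^2-(aq)
Stoichiometry gives [C2O4^2-] = (1/2)[Ag^+] = 1.20 × 10^-4 M.
Ksp = [Ag^+]^2[C2O4^2-]
Ksp = (2.4 × 10^-4)^2 × 1.20 × 10^-4 = 6.9 x 10^-12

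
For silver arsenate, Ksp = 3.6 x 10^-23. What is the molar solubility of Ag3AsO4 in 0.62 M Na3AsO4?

Ag3AsO4(s) ⇌ 3 Ag^+(aq) + AsO4^3-(aq)
Ksp = [Ag^+]^3[AsO4^3-]
Let s be the molar solubility in this solution. [Ag^+] = 3s, [AsO4^3-] = 0.62 + s ≈ 0.62 (common-ion effect: AsO4^3- is already 0.62 M).
Ksp ≈ (3s)^3 × 0.62
s = 1.3 × 10^-8 M
Check: s = 1.3 × 10^-8 ≪ 0.62, so the approximation is valid.

1.3 × 10^-8 M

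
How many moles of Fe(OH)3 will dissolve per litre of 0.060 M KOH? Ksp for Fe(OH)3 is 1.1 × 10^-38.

Fe(OH)3(s) ⇌ Fe^3+ + 3 OH^-
Ksp = [Fe^3+][OH^-]^3
Let s = moles of Fe(OH)3 that dissolve per litre. [Fe^3+] = s, [OH^-] = 0.060 + 3s ≈ 0.060 (common-ion effect: OH^- is already 0.060 M).
Ksp ≈ s × (0.060)^3
s = 5.1 × 10^-35 M
Check: 3s = 1.5 × 10^-34 ≪ 0.060, so the approximation is valid.

s = 5.1 × 10^-35 M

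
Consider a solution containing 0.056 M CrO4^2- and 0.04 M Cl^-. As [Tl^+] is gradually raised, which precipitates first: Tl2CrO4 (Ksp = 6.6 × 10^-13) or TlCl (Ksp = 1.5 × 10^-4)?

Tl2CrO4

Precipitation of each salt starts when its ion product equals its Ksp.
For Tl2CrO4: 6.6 × 10^-13 = 0.056 × [Tl^+]^2  ⇒  [Tl^+] = 3.4 × 10^-6 M.
For TlCl: 1.5 × 10^-4 = 0.04 × [Tl^+]  ⇒  [Tl^+] = 3.8 × 10^-3 M.
The salt with the lower threshold [Tl^+] precipitates first: Tl2CrO4.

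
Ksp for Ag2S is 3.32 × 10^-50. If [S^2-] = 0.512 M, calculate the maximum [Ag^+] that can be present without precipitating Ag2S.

Ag2S(s) <=> 2 Ag^+(aq) + S^2-(aq)
Ksp = [Ag^+]^2[S^2-]
Precipitation begins when Q = Ksp. With [S^2-] = 0.512 M:
3.32 × 10^-50 = (0.512) × [Ag^+]^2
[Ag^+] = (3.32 × 10^-50 / 5.12 x 10^-1)^(1/2) = 2.55 × 10^-25 M

[Ag^+] ≈ 2.55 × 10^-25 M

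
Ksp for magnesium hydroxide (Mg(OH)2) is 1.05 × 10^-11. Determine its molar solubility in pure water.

s = 1.38 × 10^-4 M

Mg(OH)2(s) <=> Mg^2+ + 2 OH^-
Ksp = [Mg^2+][OH^-]^2
For each mole of Mg(OH)2 that dissolves: [Mg^2+] = s, [OH^-] = 2s.
Ksp = s(2s)^2 = 4s^3
s^3 = 1.05 × 10^-11 / 4, so s = 1.38 x 10^-4 M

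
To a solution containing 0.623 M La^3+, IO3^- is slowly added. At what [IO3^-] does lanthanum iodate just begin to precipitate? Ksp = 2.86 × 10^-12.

La(IO3)3(s) <=> La^3+(aq) + 3 IO3^-(aq)
Ksp = [La^3+][IO3^-]^3
Precipitation begins when Q = Ksp. With [La^3+] = 0.623 M:
2.86 × 10^-12 = (0.623) × [IO3^-]^3
[IO3^-] = (2.86 × 10^-12 / 6.23 × 10^-1)^(1/3) = 1.66 × 10^-4 M

1.66 × 10^-4 M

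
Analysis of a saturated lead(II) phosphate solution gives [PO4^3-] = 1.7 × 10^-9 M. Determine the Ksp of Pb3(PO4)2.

Pb3(PO4)2(s) ⇌ 3 Pb^2+ + 2 PO4^3-
Stoichiometry gives [Pb^2+] = (3/2)[PO4^3-] = 2.55 × 10^-9 M.
Ksp = [Pb^2+]^3[PO4^3-]^2
Ksp = (2.55 × 10^-9)^3 × (1.7 x 10^-9)^2 = 4.8 × 10^-44

4.8 × 10^-44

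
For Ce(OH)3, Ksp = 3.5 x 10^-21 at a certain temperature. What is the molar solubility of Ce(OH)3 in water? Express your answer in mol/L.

s = 3.4e-6 M

Ce(OH)3(s) ⇌ Ce^3+(aq) + 3 OH^-(aq)
Ksp = [Ce^3+][OH^-]^3
Let s = molar solubility. Then [Ce^3+] = s and [OH^-] = 3s.
Substituting: Ksp = s(3s)^3 = 27s^4
s = (3.5 x 10^-21 / 27)^(1/4) = 3.4 × 10^-6 M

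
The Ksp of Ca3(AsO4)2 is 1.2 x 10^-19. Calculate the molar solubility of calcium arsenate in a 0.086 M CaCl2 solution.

Ca3(AsO4)2(s) <=> 3 Ca^2+ + 2 AsO4^3-
Ksp = [Ca^2+]^3[AsO4^3-]^2
Let s be the molar solubility in this solution. [Ca^2+] = 0.086 + 3s ≈ 0.086, [AsO4^3-] = 2s (common-ion effect: Ca^2+ is already 0.086 M).
Ksp ≈ (0.086)^3 × (2s)^2
s = 6.9 × 10^-9 M
Check: 3s = 2.1 x 10^-8 ≪ 0.086, so the approximation is valid.

s ≈ 6.9 × 10^-9 M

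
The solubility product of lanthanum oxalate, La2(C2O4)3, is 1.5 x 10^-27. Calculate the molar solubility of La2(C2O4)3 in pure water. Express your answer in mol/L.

La2(C2O4)3(s) <=> 2 La^3+ + 3 C2O4^2-
Ksp = [La^3+]^2[C2O4^2-]^3
Let s = molar solubility. Then [La^3+] = 2s and [C2O4^2-] = 3s.
Substituting: Ksp = (2s)^2(3s)^3 = 108s^5
Solving, s = (1.5 x 10^-27/108)^(1/5) = 1.7 × 10^-6 M

s = 1.7e-6 M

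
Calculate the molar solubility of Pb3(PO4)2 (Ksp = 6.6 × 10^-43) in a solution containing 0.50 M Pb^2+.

Pb3(PO4)2(s) ⇌ 3 Pb^2+ + 2 PO4^3-
Ksp = [Pb^2+]^3[PO4^3-]^2
Let s be the molar solubility in this solution. [Pb^2+] = 0.50 + 3s ≈ 0.50, [PO4^3-] = 2s (Ksp is small, so little additional dissolves).
Ksp ≈ (0.50)^3 × (2s)^2
s = 1.1 × 10^-21 M
Check: 3s = 3.4 × 10^-21 ≪ 0.50, so the approximation is valid.

1.1e-21 M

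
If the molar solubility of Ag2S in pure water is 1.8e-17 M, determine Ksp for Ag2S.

Ksp = 2.3 × 10^-50

Ag2S(s) ⇌ 2 Ag^+ + S^2-
Let s = molar solubility. Then [Ag^+] = 2s and [S^2-] = s.
Ksp = [Ag^+]^2[S^2-]
So Ksp = (2s)^2 × s = 4s^3
With s = 1.8 × 10^-17: Ksp = 2.3 × 10^-50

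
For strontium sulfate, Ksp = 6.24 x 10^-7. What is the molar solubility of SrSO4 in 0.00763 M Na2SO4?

SrSO4(s) ⇌ Sr^2+ + SO4^2-
Ksp = [Sr^2+][SO4^2-]
If s mol/L dissolves here, [Sr^2+] = s, [SO4^2-] = 0.00763 + s ≈ 0.00763 (since SO4^2- from Na2SO4 dominates).
Ksp ≈ s × 0.00763
s = 8.18 × 10^-5 M
Check: s = 8.2 × 10^-5 ≪ 0.00763, so the approximation is valid.

s ≈ 8.18e-5 M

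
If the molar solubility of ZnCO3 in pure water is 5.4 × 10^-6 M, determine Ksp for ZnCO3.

ZnCO3(s) <=> Zn^2+ + CO3^2-
For each mole of ZnCO3 that dissolves: [Zn^2+] = s, [CO3^2-] = s.
Ksp = [Zn^2+][CO3^2-]
Ksp = s × s = s^2
Ksp = (5.4 × 10^-6)^2 = 2.9 × 10^-11

2.9 x 10^-11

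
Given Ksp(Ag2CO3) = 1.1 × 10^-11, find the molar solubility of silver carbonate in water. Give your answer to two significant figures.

s ≈ 1.4 x 10^-4 M

Ag2CO3(s) <=> 2 Ag^+ + CO3^2-
Ksp = [Ag^+]^2[CO3^2-]
For each mole of Ag2CO3 that dissolves: [Ag^+] = 2s, [CO3^2-] = s.
Substituting: Ksp = (2s)^2s = 4s^3
s = (1.1 × 10^-11 / 4)^(1/3) = 1.4 x 10^-4 M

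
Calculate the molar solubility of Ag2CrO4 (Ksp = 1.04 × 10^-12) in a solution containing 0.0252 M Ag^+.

s = 1.64 x 10^-9 M

Ag2CrO4(s) ⇌ 2 Ag^+ + CrO4^2-
Ksp = [Ag^+]^2[CrO4^2-]
If s mol/L dissolves here, [Ag^+] = 0.0252 + 2s ≈ 0.0252, [CrO4^2-] = s (since the Ag^+ already present dominates).
Ksp ≈ (0.0252)^2 × s
s = 1.64 × 10^-9 M
Check: 2s = 3.3 x 10^-9 ≪ 0.0252, so the approximation is valid.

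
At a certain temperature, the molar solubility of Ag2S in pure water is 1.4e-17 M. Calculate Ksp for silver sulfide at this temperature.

Ag2S(s) ⇌ 2 Ag^+ + S^2-
With molar solubility s: [Ag^+] = 2s, [S^2-] = s.
Ksp = [Ag^+]^2[S^2-]
Ksp = (2s)^2s = 4s^3
With s = 1.4 × 10^-17: Ksp = 1.1 × 10^-50

Ksp ≈ 1.1 × 10^-50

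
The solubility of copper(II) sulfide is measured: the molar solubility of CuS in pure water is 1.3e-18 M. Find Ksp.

Ksp = 1.7e-36

CuS(s) ⇌ Cu^2+(aq) + S^2-(aq)
If s mol/L of CuS dissolves, [Cu^2+] = s and [S^2-] = s.
Ksp = [Cu^2+][S^2-]
Ksp = (s)(s) = s^2
With s = 1.3 × 10^-18: Ksp = 1.7 × 10^-36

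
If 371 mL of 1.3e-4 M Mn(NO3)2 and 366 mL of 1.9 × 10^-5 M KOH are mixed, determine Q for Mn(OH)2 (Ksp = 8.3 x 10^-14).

Q ≈ 5.8e-15

Total volume = 371 + 366 = 737 mL.
[Mn^2+] = 1.3 × 10^-4 × (371/737) = 6.54 × 10^-5 M
[OH^-] = 1.9 x 10^-5 × (366/737) = 9.44 × 10^-6 M
Mn(OH)2(s) ⇌ Mn^2+(aq) + 2 OH^-(aq), so Q = [Mn^2+][OH^-]^2
Q = (6.54 x 10^-5)(9.44 × 10^-6)^2 = 5.8 × 10^-15
Q < Ksp, so no precipitate of Mn(OH)2 forms.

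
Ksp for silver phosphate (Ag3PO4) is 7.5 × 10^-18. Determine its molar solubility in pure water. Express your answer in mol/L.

Ag3PO4(s) ⇌ 3 Ag^+ + PO4^3-
Ksp = [Ag^+]^3[PO4^3-]
If s mol/L of Ag3PO4 dissolves, [Ag^+] = 3s and [PO4^3-] = s.
So Ksp = (3s)^3 × s = 27s^4
Solving, s = (7.5 × 10^-18/27)^(1/4) = 2.3 × 10^-5 M

s ≈ 2.3e-5 M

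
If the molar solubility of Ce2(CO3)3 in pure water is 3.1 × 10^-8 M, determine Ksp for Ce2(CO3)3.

Ce2(CO3)3(s) ⇌ 2 Ce^3+(aq) + 3 CO3^2-(aq)
With molar solubility s: [Ce^3+] = 2s, [CO3^2-] = 3s.
Ksp = [Ce^3+]^2[CO3^2-]^3
Ksp = (2s)^2(3s)^3 = 108s^5
Ksp = 108 × (3.1 x 10^-8)^5 = 3.1 x 10^-36

Ksp = 3.1 × 10^-36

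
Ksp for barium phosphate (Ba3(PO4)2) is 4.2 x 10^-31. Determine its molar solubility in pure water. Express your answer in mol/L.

3.3 × 10^-7 M

Ba3(PO4)2(s) ⇌ 3 Ba^2+(aq) + 2 PO4^3-(aq)
Ksp = [Ba^2+]^3[PO4^3-]^2
For each mole of Ba3(PO4)2 that dissolves: [Ba^2+] = 3s, [PO4^3-] = 2s.
So Ksp = (3s)^3 × (2s)^2 = 108s^5
s^5 = 4.2 x 10^-31 / 108, so s = 3.3 × 10^-7 M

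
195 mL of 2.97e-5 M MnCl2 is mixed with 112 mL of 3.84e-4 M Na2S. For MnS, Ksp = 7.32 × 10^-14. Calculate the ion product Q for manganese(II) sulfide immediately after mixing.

Total volume = 195 + 112 = 307 mL.
[Mn^2+] = 2.97 × 10^-5 × (195/307) = 1.886 × 10^-5 M
[S^2-] = 3.84 × 10^-4 × (112/307) = 1.401 × 10^-4 M
MnS(s) ⇌ Mn^2+(aq) + S^2-(aq), so Q = [Mn^2+][S^2-]
Q = (1.886 x 10^-5)(1.401 × 10^-4) = 2.64 × 10^-9
Q > Ksp, so MnS will precipitate.

Q = 2.64e-9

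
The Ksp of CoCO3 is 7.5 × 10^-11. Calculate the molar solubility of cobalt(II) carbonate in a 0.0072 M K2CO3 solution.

CoCO3(s) <=> Co^2+ + CO3^2-
Ksp = [Co^2+][CO3^2-]
Let s = moles of CoCO3 that dissolve per litre. [Co^2+] = s, [CO3^2-] = 0.0072 + s ≈ 0.0072 (since CO3^2- from K2CO3 dominates).
Ksp ≈ s × 0.0072
s = 1.0 x 10^-8 M
Check: s = 1.0 × 10^-8 ≪ 0.0072, so the approximation is valid.

s = 1.0e-8 M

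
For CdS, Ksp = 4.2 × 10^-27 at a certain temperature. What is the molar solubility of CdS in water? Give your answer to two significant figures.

CdS(s) ⇌ Cd^2+(aq) + S^2-(aq)
Ksp = [Cd^2+][S^2-]
If s mol/L of CdS dissolves, [Cd^2+] = s and [S^2-] = s.
Ksp = s^2
s = √(4.2 × 10^-27) = 6.5 × 10^-14 M

s ≈ 6.5 × 10^-14 M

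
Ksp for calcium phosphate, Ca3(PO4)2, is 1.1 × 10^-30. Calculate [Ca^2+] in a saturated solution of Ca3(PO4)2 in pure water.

1.2 × 10^-6 M

Ca3(PO4)2(s) <=> 3 Ca^2+(aq) + 2 PO4^3-(aq)
Ksp = [Ca^2+]^3[PO4^3-]^2
Let s = molar solubility. Then [Ca^2+] = 3s and [PO4^3-] = 2s.
Ksp = (3s)^3(2s)^2 = 108s^5
Solving, s = (1.1 × 10^-30/108)^(1/5) = 4.00 x 10^-7 M
[Ca^2+] = 3s = 1.2 × 10^-6 M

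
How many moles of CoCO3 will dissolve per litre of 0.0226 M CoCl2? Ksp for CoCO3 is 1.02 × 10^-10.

CoCO3(s) <=> Co^2+ + CO3^2-
Ksp = [Co^2+][CO3^2-]
Let s be the molar solubility in this solution. [Co^2+] = 0.0226 + s ≈ 0.0226, [CO3^2-] = s (common-ion effect: Co^2+ is already 0.0226 M).
Ksp ≈ 0.0226 × s
s = 4.51 × 10^-9 M
Check: s = 4.5 × 10^-9 ≪ 0.0226, so the approximation is valid.

s ≈ 4.51 × 10^-9 M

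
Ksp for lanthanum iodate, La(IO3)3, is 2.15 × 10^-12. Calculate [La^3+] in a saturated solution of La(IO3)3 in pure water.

La(IO3)3(s) <=> La^3+(aq) + 3 IO3^-(aq)
Ksp = [La^3+][IO3^-]^3
Let s = molar solubility. Then [La^3+] = s and [IO3^-] = 3s.
Ksp = s(3s)^3 = 27s^4
s = (2.15 × 10^-12 / 27)^(1/4) = 5.312 × 10^-4 M
[La^3+] = s = 5.31 × 10^-4 M

5.31 x 10^-4 M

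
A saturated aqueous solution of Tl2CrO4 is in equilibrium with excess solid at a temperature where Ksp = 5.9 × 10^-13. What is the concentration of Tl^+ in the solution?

[Tl^+] = 1.1 × 10^-4 M

Tl2CrO4(s) <=> 2 Tl^+ + CrO4^2-
Ksp = [Tl^+]^2[CrO4^2-]
Let s = molar solubility. Then [Tl^+] = 2s and [CrO4^2-] = s.
Ksp = (2s)^2s = 4s^3
s^3 = 5.9 × 10^-13 / 4, so s = 5.28 x 10^-5 M
[Tl^+] = 2s = 1.1 × 10^-4 M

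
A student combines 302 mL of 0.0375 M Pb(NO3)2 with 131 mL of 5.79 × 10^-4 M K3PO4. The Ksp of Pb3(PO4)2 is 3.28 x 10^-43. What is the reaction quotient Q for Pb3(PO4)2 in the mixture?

Total volume = 302 + 131 = 433 mL.
[Pb^2+] = 3.75 × 10^-2 × (302/433) = 2.615 x 10^-2 M
[PO4^3-] = 5.79 × 10^-4 × (131/433) = 1.752 x 10^-4 M
Pb3(PO4)2(s) ⇌ 3 Pb^2+ + 2 PO4^3-, so Q = [Pb^2+]^3[PO4^3-]^2
Q = (2.615 × 10^-2)^3(1.752 × 10^-4)^2 = 5.49 x 10^-13
Q > Ksp, so Pb3(PO4)2 will precipitate.

5.49 × 10^-13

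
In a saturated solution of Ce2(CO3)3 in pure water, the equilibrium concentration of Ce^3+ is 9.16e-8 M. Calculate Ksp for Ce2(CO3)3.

Ksp = 2.18 × 10^-35

Ce2(CO3)3(s) ⇌ 2 Ce^3+ + 3 CO3^2-
Stoichiometry gives [CO3^2-] = (3/2)[Ce^3+] = 1.374 × 10^-7 M.
Ksp = [Ce^3+]^2[CO3^2-]^3
Ksp = (9.16 × 10^-8)^2 × (1.374 × 10^-7)^3 = 2.18 × 10^-35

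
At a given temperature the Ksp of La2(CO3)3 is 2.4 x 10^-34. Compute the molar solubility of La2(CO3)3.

s = 7.4 × 10^-8 M

La2(CO3)3(s) ⇌ 2 La^3+ + 3 CO3^2-
Ksp = [La^3+]^2[CO3^2-]^3
For each mole of La2(CO3)3 that dissolves: [La^3+] = 2s, [CO3^2-] = 3s.
So Ksp = (2s)^2 × (3s)^3 = 108s^5
Solving, s = (2.4 x 10^-34/108)^(1/5) = 7.4 x 10^-8 M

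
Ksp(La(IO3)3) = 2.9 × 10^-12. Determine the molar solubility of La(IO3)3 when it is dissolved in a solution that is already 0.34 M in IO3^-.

La(IO3)3(s) <=> La^3+ + 3 IO3^-
Ksp = [La^3+][IO3^-]^3
Let s be the molar solubility in this solution. [La^3+] = s, [IO3^-] = 0.34 + 3s ≈ 0.34 (common-ion effect: IO3^- is already 0.34 M).
Ksp ≈ s × (0.34)^3
s = 7.4 × 10^-11 M
Check: 3s = 2.2 x 10^-10 ≪ 0.34, so the approximation is valid.

s ≈ 7.4 × 10^-11 M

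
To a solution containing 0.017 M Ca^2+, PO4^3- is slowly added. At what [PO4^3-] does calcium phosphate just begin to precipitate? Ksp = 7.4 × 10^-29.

3.9 × 10^-12 M

Ca3(PO4)2(s) <=> 3 Ca^2+ + 2 PO4^3-
Ksp = [Ca^2+]^3[PO4^3-]^2
Precipitation begins when Q = Ksp. With [Ca^2+] = 0.017 M:
7.4 × 10^-29 = (0.017)^3 × [PO4^3-]^2
[PO4^3-] = (7.4 × 10^-29 / 4.91 × 10^-6)^(1/2) = 3.9 × 10^-12 M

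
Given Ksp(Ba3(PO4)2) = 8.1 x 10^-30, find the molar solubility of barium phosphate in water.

s = 6.0 × 10^-7 M

Ba3(PO4)2(s) ⇌ 3 Ba^2+ + 2 PO4^3-
Ksp = [Ba^2+]^3[PO4^3-]^2
Let s = molar solubility. Then [Ba^2+] = 3s and [PO4^3-] = 2s.
So Ksp = (3s)^3 × (2s)^2 = 108s^5
s^5 = 8.1 x 10^-30 / 108, so s = 6.0 × 10^-7 M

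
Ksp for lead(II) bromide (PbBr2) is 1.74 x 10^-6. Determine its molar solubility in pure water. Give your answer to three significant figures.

s ≈ 7.58 x 10^-3 M

PbBr2(s) <=> Pb^2+ + 2 Br^-
Ksp = [Pb^2+][Br^-]^2
Let s = molar solubility. Then [Pb^2+] = s and [Br^-] = 2s.
So Ksp = s × (2s)^2 = 4s^3
s^3 = 1.74 x 10^-6 / 4, so s = 7.58 x 10^-3 M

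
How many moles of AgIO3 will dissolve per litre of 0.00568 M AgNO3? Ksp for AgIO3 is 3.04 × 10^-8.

AgIO3(s) ⇌ Ag^+(aq) + IO3^-(aq)
Ksp = [Ag^+][IO3^-]
If s mol/L dissolves here, [Ag^+] = 0.00568 + s ≈ 0.00568, [IO3^-] = s (common-ion effect: Ag^+ is already 0.00568 M).
Ksp ≈ 0.00568 × s
s = 5.35 × 10^-6 M
Check: s = 5.4 × 10^-6 ≪ 0.00568, so the approximation is valid.

s ≈ 5.35 × 10^-6 M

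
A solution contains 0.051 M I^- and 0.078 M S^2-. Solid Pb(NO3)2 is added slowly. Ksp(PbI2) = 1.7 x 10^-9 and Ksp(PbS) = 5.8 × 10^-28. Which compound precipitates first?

PbS

Each salt begins to precipitate when Q = Ksp, i.e. when [Pb^2+] reaches its threshold.
For PbI2: 1.7 x 10^-9 = (0.051)^2 × [Pb^2+]  ⇒  [Pb^2+] = 6.5 × 10^-7 M.
For PbS: 5.8 × 10^-28 = 0.078 × [Pb^2+]  ⇒  [Pb^2+] = 7.4 × 10^-27 M.
The salt with the lower threshold [Pb^2+] precipitates first: PbS.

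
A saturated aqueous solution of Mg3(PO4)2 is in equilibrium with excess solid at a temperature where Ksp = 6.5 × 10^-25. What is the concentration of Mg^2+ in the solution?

Mg3(PO4)2(s) ⇌ 3 Mg^2+(aq) + 2 PO4^3-(aq)
Ksp = [Mg^2+]^3[PO4^3-]^2
With molar solubility s: [Mg^2+] = 3s, [PO4^3-] = 2s.
So Ksp = (3s)^3 × (2s)^2 = 108s^5
Solving, s = (6.5 × 10^-25/108)^(1/5) = 5.70 x 10^-6 M
[Mg^2+] = 3s = 1.7 x 10^-5 M

1.7 × 10^-5 M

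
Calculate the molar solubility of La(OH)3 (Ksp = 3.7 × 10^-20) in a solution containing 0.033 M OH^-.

La(OH)3(s) ⇌ La^3+(aq) + 3 OH^-(aq)
Ksp = [La^3+][OH^-]^3
Let s be the molar solubility in this solution. [La^3+] = s, [OH^-] = 0.033 + 3s ≈ 0.033 (Ksp is small, so little additional dissolves).
Ksp ≈ s × (0.033)^3
s = 1.0 × 10^-15 M
Check: 3s = 3.1 x 10^-15 ≪ 0.033, so the approximation is valid.

s = 1.0 × 10^-15 M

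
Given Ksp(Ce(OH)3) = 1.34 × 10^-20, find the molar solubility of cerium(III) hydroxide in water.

4.72 × 10^-6 M

Ce(OH)3(s) ⇌ Ce^3+ + 3 OH^-
Ksp = [Ce^3+][OH^-]^3
For each mole of Ce(OH)3 that dissolves: [Ce^3+] = s, [OH^-] = 3s.
Substituting: Ksp = s(3s)^3 = 27s^4
Solving, s = (1.34 × 10^-20/27)^(1/4) = 4.72 × 10^-6 M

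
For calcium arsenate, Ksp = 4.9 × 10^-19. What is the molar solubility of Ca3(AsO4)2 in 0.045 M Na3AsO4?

Ca3(AsO4)2(s) <=> 3 Ca^2+(aq) + 2 AsO4^3-(aq)
Ksp = [Ca^2+]^3[AsO4^3-]^2
Let s = moles of Ca3(AsO4)2 that dissolve per litre. [Ca^2+] = 3s, [AsO4^3-] = 0.045 + 2s ≈ 0.045 (common-ion effect: AsO4^3- is already 0.045 M).
Ksp ≈ (3s)^3 × (0.045)^2
s = 2.1 x 10^-6 M
Check: 2s = 4.2 x 10^-6 ≪ 0.045, so the approximation is valid.

s ≈ 2.1e-6 M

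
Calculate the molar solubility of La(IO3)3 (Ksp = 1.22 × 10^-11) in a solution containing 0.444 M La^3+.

s = 1.01e-4 M

La(IO3)3(s) ⇌ La^3+ + 3 IO3^-
Ksp = [La^3+][IO3^-]^3
If s mol/L dissolves here, [La^3+] = 0.444 + s ≈ 0.444, [IO3^-] = 3s (Ksp is small, so little additional dissolves).
Ksp ≈ 0.444 × (3s)^3
s = 1.01 × 10^-4 M
Check: s = 1.0 × 10^-4 ≪ 0.444, so the approximation is valid.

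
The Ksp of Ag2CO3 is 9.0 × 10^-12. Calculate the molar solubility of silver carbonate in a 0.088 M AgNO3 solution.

Ag2CO3(s) <=> 2 Ag^+ + CO3^2-
Ksp = [Ag^+]^2[CO3^2-]
Let s be the molar solubility in this solution. [Ag^+] = 0.088 + 2s ≈ 0.088, [CO3^2-] = s (since Ag^+ from AgNO3 dominates).
Ksp ≈ (0.088)^2 × s
s = 1.2 × 10^-9 M
Check: 2s = 2.3 × 10^-9 ≪ 0.088, so the approximation is valid.

1.2e-9 M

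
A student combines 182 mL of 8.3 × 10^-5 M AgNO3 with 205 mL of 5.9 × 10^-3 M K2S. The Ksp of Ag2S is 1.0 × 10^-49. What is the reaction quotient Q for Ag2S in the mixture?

Total volume = 182 + 205 = 387 mL.
[Ag^+] = 8.3 × 10^-5 × (182/387) = 3.90 × 10^-5 M
[S^2-] = 5.9 x 10^-3 × (205/387) = 3.13 × 10^-3 M
Ag2S(s) ⇌ 2 Ag^+ + S^2-, so Q = [Ag^+]^2[S^2-]
Q = (3.90 × 10^-5)^2(3.13 × 10^-3) = 4.8 × 10^-12
Q > Ksp, so Ag2S will precipitate.

Q = 4.8 x 10^-12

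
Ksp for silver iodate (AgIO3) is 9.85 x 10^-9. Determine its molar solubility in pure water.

AgIO3(s) ⇌ Ag^+ + IO3^-
Ksp = [Ag^+][IO3^-]
For each mole of AgIO3 that dissolves: [Ag^+] = s, [IO3^-] = s.
Ksp = s^2
s = (9.85 x 10^-9)^(1/2) = 9.92 × 10^-5 M

s ≈ 9.92 × 10^-5 M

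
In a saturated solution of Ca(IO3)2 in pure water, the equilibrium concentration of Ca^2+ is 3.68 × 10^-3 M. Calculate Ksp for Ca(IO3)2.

Ksp ≈ 1.99 × 10^-7

Ca(IO3)2(s) <=> Ca^2+ + 2 IO3^-
Stoichiometry gives [IO3^-] = (2/1)[Ca^2+] = 7.360 × 10^-3 M.
Ksp = [Ca^2+][IO3^-]^2
Ksp = 3.68 x 10^-3 × (7.360 × 10^-3)^2 = 1.99 × 10^-7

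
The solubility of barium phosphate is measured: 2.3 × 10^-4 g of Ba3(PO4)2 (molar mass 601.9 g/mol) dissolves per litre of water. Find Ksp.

Ksp ≈ 8.8e-31

Molar solubility s = (2.3 × 10^-4 g/L) / (601.9 g/mol) = 3.82 × 10^-7 M.
Ba3(PO4)2(s) ⇌ 3 Ba^2+ + 2 PO4^3-
If s mol/L of Ba3(PO4)2 dissolves, [Ba^2+] = 3s and [PO4^3-] = 2s.
Ksp = [Ba^2+]^3[PO4^3-]^2
Substituting: Ksp = (3s)^3(2s)^2 = 108s^5
Ksp = 108 × (3.82 × 10^-7)^5 = 8.8 × 10^-31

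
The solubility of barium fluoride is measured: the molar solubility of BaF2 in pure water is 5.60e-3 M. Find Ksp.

Ksp = 7.02 × 10^-7

BaF2(s) ⇌ Ba^2+ + 2 F^-
If s mol/L of BaF2 dissolves, [Ba^2+] = s and [F^-] = 2s.
Ksp = [Ba^2+][F^-]^2
Ksp = s(2s)^2 = 4s^3
Ksp = 4 × (5.60 x 10^-3)^3 = 7.02 × 10^-7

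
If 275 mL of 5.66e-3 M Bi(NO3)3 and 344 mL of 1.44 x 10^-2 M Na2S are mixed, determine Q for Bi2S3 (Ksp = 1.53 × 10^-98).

Total volume = 275 + 344 = 619 mL.
[Bi^3+] = 5.66 × 10^-3 × (275/619) = 2.515 × 10^-3 M
[S^2-] = 1.44 x 10^-2 × (344/619) = 8.003 × 10^-3 M
Bi2S3(s) ⇌ 2 Bi^3+(aq) + 3 S^2-(aq), so Q = [Bi^3+]^2[S^2-]^3
Q = (2.515 x 10^-3)^2(8.003 × 10^-3)^3 = 3.24 × 10^-12
Q > Ksp, so Bi2S3 will precipitate.

3.24 × 10^-12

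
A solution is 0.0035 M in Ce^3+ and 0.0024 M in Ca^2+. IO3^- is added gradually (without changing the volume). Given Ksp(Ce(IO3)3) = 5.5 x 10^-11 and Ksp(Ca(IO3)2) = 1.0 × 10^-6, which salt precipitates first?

Each salt begins to precipitate when Q = Ksp, i.e. when [IO3^-] reaches its threshold.
For Ce(IO3)3: 5.5 x 10^-11 = 0.0035 × [IO3^-]^3  ⇒  [IO3^-] = 2.5 x 10^-3 M.
For Ca(IO3)2: 1.0 × 10^-6 = 0.0024 × [IO3^-]^2  ⇒  [IO3^-] = 2.0 × 10^-2 M.
The salt with the lower threshold [IO3^-] precipitates first: Ce(IO3)3.

Ce(IO3)3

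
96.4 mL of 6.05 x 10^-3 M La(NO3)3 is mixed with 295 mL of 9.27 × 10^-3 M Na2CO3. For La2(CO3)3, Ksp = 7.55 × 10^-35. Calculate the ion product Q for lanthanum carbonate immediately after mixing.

Q = 7.57 x 10^-13

Total volume = 96.4 + 295 = 391.4 mL.
[La^3+] = 6.05 x 10^-3 × (96.4/391.4) = 1.490 x 10^-3 M
[CO3^2-] = 9.27 x 10^-3 × (295/391.4) = 6.987 × 10^-3 M
La2(CO3)3(s) <=> 2 La^3+(aq) + 3 CO3^2-(aq), so Q = [La^3+]^2[CO3^2-]^3
Q = (1.490 × 10^-3)^2(6.987 x 10^-3)^3 = 7.57 × 10^-13
Q > Ksp, so La2(CO3)3 will precipitate.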